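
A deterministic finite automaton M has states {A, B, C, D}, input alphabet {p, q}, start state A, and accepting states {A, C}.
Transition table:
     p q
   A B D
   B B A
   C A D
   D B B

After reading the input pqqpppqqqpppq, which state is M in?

A

A --p--> B
B --q--> A
A --q--> D
D --p--> B
B --p--> B
B --p--> B
B --q--> A
A --q--> D
D --q--> B
B --p--> B
B --p--> B
B --p--> B
B --q--> A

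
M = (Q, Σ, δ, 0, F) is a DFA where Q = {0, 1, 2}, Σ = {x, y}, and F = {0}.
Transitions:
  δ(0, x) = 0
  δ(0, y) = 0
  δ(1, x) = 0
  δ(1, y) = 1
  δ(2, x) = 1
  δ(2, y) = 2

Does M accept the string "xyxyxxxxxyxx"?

accepted

0 --x--> 0
0 --y--> 0
0 --x--> 0
0 --y--> 0
0 --x--> 0
0 --x--> 0
0 --x--> 0
0 --x--> 0
0 --x--> 0
0 --y--> 0
0 --x--> 0
0 --x--> 0
End in state 0, which is an accepting state.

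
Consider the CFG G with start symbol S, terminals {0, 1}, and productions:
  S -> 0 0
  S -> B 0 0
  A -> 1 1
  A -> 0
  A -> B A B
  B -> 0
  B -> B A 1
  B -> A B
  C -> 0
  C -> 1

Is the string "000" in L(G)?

yes

S ⇒ B00 ⇒ 000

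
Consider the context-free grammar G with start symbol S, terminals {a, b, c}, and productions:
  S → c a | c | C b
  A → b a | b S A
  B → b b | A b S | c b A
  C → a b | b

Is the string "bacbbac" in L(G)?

no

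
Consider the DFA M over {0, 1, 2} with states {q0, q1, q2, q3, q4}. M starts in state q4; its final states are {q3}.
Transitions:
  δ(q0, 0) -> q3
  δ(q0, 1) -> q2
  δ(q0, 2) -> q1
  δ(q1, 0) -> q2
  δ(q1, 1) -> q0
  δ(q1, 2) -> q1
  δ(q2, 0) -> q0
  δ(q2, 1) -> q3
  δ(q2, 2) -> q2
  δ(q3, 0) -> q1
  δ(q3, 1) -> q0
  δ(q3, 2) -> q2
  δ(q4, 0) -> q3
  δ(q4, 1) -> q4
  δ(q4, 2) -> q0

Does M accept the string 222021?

q4 --2--> q0
q0 --2--> q1
q1 --2--> q1
q1 --0--> q2
q2 --2--> q2
q2 --1--> q3
End in state q3, which is an accepting state.

accepted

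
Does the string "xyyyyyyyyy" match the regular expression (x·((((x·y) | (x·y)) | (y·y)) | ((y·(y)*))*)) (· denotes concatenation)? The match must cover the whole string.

yes

Split as x·yyyyyyyyy: x matches x and ((((x·y)|(x·y))|(y·y))|((y·(y)*))*) matches yyyyyyyyy.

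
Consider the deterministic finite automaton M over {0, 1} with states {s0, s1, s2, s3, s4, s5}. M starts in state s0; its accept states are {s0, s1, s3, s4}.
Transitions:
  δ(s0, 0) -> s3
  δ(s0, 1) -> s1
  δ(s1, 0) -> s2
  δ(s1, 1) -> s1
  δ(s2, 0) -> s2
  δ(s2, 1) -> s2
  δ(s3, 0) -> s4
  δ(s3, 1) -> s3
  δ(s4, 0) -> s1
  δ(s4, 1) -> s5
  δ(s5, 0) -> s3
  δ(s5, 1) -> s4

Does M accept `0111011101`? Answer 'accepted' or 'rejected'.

accepted

s0 --0--> s3
s3 --1--> s3
s3 --1--> s3
s3 --1--> s3
s3 --0--> s4
s4 --1--> s5
s5 --1--> s4
s4 --1--> s5
s5 --0--> s3
s3 --1--> s3
End in state s3, which is an accepting state.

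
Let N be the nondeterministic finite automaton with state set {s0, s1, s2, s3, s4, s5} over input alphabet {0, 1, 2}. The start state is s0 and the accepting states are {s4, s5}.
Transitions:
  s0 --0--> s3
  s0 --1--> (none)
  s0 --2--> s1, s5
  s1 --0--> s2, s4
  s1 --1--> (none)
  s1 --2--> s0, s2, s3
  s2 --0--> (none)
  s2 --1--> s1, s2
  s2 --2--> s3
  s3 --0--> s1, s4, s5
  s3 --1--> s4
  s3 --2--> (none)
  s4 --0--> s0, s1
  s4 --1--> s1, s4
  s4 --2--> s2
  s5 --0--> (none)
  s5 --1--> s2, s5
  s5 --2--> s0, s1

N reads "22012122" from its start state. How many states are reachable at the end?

3

Start: {s0}
read 2: {s1, s5}
read 2: {s0, s1, s2, s3}
read 0: {s1, s2, s3, s4, s5}
read 1: {s1, s2, s4, s5}
read 2: {s0, s1, s2, s3}
read 1: {s1, s2, s4}
read 2: {s0, s2, s3}
read 2: {s1, s3, s5}
Final reachable set {s1, s3, s5} has 3 states.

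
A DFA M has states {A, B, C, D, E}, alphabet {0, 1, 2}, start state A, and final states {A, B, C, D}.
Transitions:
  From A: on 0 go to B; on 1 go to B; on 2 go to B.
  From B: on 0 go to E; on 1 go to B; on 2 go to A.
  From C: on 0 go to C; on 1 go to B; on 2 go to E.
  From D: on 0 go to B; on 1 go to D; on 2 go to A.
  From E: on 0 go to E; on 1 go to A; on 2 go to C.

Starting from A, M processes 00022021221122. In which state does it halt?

B

A --0--> B
B --0--> E
E --0--> E
E --2--> C
C --2--> E
E --0--> E
E --2--> C
C --1--> B
B --2--> A
A --2--> B
B --1--> B
B --1--> B
B --2--> A
A --2--> B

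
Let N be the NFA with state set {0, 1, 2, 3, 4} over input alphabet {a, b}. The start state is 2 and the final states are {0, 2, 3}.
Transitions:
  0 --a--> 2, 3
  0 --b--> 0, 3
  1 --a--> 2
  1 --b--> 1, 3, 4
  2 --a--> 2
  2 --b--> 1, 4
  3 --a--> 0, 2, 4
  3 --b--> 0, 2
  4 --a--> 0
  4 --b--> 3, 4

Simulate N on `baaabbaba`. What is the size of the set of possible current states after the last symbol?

Start: {2}
read b: {1, 4}
read a: {0, 2}
read a: {2, 3}
read a: {0, 2, 4}
read b: {0, 1, 3, 4}
read b: {0, 1, 2, 3, 4}
read a: {0, 2, 3, 4}
read b: {0, 1, 2, 3, 4}
read a: {0, 2, 3, 4}
Final reachable set {0, 2, 3, 4} has 4 states.

4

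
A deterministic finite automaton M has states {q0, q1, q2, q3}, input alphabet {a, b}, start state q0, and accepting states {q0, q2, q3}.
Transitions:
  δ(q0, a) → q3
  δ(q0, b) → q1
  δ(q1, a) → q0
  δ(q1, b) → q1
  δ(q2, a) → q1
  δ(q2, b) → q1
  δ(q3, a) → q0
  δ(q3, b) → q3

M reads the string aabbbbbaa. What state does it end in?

q0 --a--> q3
q3 --a--> q0
q0 --b--> q1
q1 --b--> q1
q1 --b--> q1
q1 --b--> q1
q1 --b--> q1
q1 --a--> q0
q0 --a--> q3

q3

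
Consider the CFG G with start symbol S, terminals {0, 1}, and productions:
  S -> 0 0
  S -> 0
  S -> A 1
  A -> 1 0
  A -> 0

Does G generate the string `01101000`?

no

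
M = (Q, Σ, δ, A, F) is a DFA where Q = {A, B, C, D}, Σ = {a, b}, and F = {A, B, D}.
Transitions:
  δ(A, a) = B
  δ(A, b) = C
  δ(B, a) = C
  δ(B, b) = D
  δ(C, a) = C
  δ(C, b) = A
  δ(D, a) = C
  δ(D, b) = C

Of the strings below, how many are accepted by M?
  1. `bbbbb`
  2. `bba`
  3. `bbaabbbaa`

`bbbbb`: rejected
`bba`: accepted
`bbaabbbaa`: rejected

1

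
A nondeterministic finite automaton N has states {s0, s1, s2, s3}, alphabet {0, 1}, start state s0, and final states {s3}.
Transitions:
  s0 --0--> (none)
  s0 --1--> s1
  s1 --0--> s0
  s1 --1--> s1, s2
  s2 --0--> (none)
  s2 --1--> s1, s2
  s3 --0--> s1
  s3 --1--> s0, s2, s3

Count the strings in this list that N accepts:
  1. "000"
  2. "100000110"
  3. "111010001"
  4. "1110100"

0

"000": rejected
"100000110": rejected
"111010001": rejected
"1110100": rejected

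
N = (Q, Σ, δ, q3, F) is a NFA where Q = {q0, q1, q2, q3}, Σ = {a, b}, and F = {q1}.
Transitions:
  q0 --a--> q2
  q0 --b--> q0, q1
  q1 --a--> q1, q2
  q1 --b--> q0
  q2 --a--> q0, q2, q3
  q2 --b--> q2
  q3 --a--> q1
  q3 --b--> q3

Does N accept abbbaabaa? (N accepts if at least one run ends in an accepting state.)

Start: {q3}
read a: {q1}
read b: {q0}
read b: {q0, q1}
read b: {q0, q1}
read a: {q1, q2}
read a: {q0, q1, q2, q3}
read b: {q0, q1, q2, q3}
read a: {q0, q1, q2, q3}
read a: {q0, q1, q2, q3}
Reachable ∩ accepting = {q1} — nonempty.

accepted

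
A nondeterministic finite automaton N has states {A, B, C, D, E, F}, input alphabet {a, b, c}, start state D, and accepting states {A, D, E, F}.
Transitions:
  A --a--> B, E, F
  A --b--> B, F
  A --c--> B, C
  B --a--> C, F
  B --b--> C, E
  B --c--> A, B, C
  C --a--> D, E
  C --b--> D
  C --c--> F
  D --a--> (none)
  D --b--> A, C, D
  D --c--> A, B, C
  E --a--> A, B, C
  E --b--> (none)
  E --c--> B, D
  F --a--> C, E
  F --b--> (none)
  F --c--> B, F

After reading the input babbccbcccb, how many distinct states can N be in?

5

Start: {D}
read b: {A, C, D}
read a: {B, D, E, F}
read b: {A, C, D, E}
read b: {A, B, C, D, F}
read c: {A, B, C, F}
read c: {A, B, C, F}
read b: {B, C, D, E, F}
read c: {A, B, C, D, F}
read c: {A, B, C, F}
read c: {A, B, C, F}
read b: {B, C, D, E, F}
Final reachable set {B, C, D, E, F} has 5 states.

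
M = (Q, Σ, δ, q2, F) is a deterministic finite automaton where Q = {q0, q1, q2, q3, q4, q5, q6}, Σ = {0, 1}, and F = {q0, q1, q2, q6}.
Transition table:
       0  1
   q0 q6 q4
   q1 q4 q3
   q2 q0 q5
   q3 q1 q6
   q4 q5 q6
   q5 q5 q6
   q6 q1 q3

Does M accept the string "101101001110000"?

rejected

q2 --1--> q5
q5 --0--> q5
q5 --1--> q6
q6 --1--> q3
q3 --0--> q1
q1 --1--> q3
q3 --0--> q1
q1 --0--> q4
q4 --1--> q6
q6 --1--> q3
q3 --1--> q6
q6 --0--> q1
q1 --0--> q4
q4 --0--> q5
q5 --0--> q5
End in state q5, which is not an accepting state.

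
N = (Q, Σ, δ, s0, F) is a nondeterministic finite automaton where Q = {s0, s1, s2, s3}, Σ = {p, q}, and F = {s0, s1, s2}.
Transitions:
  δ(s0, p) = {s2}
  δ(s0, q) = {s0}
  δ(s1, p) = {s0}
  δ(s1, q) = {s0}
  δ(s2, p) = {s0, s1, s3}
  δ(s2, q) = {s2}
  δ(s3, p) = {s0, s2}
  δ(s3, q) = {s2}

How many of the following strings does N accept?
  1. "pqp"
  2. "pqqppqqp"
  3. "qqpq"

3

"pqp": accepted
"pqqppqqp": accepted
"qqpq": accepted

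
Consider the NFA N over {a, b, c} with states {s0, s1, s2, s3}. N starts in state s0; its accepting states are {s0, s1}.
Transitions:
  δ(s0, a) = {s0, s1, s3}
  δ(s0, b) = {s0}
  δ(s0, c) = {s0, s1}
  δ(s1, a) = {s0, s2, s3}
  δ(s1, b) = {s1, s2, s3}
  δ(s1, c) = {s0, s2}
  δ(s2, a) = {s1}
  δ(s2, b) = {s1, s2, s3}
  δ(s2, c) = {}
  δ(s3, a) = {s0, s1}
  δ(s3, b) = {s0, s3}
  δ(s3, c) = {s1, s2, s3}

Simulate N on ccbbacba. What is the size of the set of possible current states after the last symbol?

4

Start: {s0}
read c: {s0, s1}
read c: {s0, s1, s2}
read b: {s0, s1, s2, s3}
read b: {s0, s1, s2, s3}
read a: {s0, s1, s2, s3}
read c: {s0, s1, s2, s3}
read b: {s0, s1, s2, s3}
read a: {s0, s1, s2, s3}
Final reachable set {s0, s1, s2, s3} has 4 states.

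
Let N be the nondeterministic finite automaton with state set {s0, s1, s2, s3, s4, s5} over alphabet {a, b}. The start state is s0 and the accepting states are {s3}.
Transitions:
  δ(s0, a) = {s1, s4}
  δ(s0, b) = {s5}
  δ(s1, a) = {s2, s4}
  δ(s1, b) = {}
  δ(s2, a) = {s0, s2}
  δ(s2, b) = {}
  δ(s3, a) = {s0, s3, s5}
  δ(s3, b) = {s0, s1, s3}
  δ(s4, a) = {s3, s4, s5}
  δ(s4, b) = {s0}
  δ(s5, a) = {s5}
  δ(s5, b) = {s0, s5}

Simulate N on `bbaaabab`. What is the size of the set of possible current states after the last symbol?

4

Start: {s0}
read b: {s5}
read b: {s0, s5}
read a: {s1, s4, s5}
read a: {s2, s3, s4, s5}
read a: {s0, s2, s3, s4, s5}
read b: {s0, s1, s3, s5}
read a: {s0, s1, s2, s3, s4, s5}
read b: {s0, s1, s3, s5}
Final reachable set {s0, s1, s3, s5} has 4 states.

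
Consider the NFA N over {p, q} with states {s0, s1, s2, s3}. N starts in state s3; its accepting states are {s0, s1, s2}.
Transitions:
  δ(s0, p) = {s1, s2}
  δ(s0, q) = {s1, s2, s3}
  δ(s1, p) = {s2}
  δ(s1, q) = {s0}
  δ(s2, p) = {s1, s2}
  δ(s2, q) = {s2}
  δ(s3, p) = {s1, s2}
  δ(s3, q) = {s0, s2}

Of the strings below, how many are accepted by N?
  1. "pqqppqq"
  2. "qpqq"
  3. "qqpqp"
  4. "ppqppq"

4

"pqqppqq": accepted
"qpqq": accepted
"qqpqp": accepted
"ppqppq": accepted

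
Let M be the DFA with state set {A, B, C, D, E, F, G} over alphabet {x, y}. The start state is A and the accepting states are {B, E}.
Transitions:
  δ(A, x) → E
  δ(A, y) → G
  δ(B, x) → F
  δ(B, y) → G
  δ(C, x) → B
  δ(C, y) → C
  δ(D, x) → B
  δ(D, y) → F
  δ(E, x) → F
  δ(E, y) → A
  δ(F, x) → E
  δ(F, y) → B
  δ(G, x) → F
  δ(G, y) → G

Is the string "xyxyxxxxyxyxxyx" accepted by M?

accepted

A --x--> E
E --y--> A
A --x--> E
E --y--> A
A --x--> E
E --x--> F
F --x--> E
E --x--> F
F --y--> B
B --x--> F
F --y--> B
B --x--> F
F --x--> E
E --y--> A
A --x--> E
End in state E, which is an accepting state.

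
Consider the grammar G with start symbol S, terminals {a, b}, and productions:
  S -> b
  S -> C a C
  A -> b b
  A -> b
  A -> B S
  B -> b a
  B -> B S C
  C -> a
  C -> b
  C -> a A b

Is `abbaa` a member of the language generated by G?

yes

S ⇒ CaC ⇒ aAbaC ⇒ abbaC ⇒ abbaa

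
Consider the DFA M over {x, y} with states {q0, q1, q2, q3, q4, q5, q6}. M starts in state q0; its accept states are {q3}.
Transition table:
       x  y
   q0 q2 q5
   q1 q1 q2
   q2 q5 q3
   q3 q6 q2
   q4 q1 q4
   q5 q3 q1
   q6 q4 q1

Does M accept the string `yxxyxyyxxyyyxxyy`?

accepted

q0 --y--> q5
q5 --x--> q3
q3 --x--> q6
q6 --y--> q1
q1 --x--> q1
q1 --y--> q2
q2 --y--> q3
q3 --x--> q6
q6 --x--> q4
q4 --y--> q4
q4 --y--> q4
q4 --y--> q4
q4 --x--> q1
q1 --x--> q1
q1 --y--> q2
q2 --y--> q3
End in state q3, which is an accepting state.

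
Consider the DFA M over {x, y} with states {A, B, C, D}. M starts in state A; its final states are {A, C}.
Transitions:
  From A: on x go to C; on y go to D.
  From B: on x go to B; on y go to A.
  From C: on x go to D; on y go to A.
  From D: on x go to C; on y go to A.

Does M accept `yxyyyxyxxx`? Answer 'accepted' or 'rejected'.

accepted

A --y--> D
D --x--> C
C --y--> A
A --y--> D
D --y--> A
A --x--> C
C --y--> A
A --x--> C
C --x--> D
D --x--> C
End in state C, which is an accepting state.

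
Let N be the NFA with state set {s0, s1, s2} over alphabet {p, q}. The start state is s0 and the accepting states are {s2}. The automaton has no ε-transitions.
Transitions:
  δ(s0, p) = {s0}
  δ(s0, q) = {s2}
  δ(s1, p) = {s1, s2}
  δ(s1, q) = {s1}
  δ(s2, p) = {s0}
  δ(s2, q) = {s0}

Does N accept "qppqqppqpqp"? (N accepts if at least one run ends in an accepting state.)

Start: {s0}
read q: {s2}
read p: {s0}
read p: {s0}
read q: {s2}
read q: {s0}
read p: {s0}
read p: {s0}
read q: {s2}
read p: {s0}
read q: {s2}
read p: {s0}
Reachable ∩ accepting = {} — empty.

rejected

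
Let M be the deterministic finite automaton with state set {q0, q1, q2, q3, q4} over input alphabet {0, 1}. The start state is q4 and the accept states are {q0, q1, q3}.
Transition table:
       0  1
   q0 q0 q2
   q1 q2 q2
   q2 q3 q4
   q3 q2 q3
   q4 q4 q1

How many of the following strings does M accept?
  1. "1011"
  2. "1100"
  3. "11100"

"1011": accepted
"1100": rejected
"11100": rejected

1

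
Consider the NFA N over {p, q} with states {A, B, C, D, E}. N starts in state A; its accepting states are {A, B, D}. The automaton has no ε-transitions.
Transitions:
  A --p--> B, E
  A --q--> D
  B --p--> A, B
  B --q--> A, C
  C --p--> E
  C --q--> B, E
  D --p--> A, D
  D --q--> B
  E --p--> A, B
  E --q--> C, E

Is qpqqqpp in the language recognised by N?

Start: {A}
read q: {D}
read p: {A, D}
read q: {B, D}
read q: {A, B, C}
read q: {A, B, C, D, E}
read p: {A, B, D, E}
read p: {A, B, D, E}
Reachable ∩ accepting = {A, B, D} — nonempty.

accepted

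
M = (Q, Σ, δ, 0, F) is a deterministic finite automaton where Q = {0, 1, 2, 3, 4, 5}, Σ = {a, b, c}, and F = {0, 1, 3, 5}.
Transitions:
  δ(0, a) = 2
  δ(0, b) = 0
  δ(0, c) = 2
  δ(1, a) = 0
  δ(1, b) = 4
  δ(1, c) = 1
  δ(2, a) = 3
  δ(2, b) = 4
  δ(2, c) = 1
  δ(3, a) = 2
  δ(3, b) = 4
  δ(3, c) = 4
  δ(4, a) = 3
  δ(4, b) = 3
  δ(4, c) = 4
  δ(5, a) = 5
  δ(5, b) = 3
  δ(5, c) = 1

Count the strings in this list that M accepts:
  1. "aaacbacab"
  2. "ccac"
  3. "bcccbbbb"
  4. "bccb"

1

"aaacbacab": rejected
"ccac": rejected
"bcccbbbb": accepted
"bccb": rejected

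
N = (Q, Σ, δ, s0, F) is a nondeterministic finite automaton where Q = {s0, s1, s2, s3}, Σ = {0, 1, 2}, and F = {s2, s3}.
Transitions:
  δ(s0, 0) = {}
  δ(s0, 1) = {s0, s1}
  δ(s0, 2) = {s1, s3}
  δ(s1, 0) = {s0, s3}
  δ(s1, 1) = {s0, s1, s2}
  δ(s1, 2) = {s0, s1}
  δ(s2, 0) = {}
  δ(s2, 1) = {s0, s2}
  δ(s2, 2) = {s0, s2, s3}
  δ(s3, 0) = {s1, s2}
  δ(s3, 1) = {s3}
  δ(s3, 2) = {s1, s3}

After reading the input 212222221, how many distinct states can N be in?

Start: {s0}
read 2: {s1, s3}
read 1: {s0, s1, s2, s3}
read 2: {s0, s1, s2, s3}
read 2: {s0, s1, s2, s3}
read 2: {s0, s1, s2, s3}
read 2: {s0, s1, s2, s3}
read 2: {s0, s1, s2, s3}
read 2: {s0, s1, s2, s3}
read 1: {s0, s1, s2, s3}
Final reachable set {s0, s1, s2, s3} has 4 states.

4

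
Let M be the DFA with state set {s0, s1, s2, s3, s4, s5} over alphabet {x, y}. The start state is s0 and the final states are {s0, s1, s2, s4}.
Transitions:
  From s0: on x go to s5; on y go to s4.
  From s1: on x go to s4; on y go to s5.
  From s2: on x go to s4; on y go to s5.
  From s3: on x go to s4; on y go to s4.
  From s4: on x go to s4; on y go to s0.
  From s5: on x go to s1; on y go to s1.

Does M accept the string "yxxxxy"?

s0 --y--> s4
s4 --x--> s4
s4 --x--> s4
s4 --x--> s4
s4 --x--> s4
s4 --y--> s0
End in state s0, which is an accepting state.

accepted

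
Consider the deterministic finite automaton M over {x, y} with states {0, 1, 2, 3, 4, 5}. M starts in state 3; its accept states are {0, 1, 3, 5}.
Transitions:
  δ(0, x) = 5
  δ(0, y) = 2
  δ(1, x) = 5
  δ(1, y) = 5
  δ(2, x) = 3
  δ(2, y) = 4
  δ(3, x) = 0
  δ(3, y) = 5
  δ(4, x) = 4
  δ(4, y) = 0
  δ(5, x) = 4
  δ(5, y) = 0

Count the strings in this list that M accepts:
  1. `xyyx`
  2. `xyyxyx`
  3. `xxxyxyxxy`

`xyyx`: rejected
`xyyxyx`: accepted
`xxxyxyxxy`: accepted

2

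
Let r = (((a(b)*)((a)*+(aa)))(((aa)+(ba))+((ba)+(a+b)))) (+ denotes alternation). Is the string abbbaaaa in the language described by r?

yes

Split as abbbaa·aa: ((a(b)*)((a)*+(aa))) matches abbbaa and (((aa)+(ba))+((ba)+(a+b))) matches aa.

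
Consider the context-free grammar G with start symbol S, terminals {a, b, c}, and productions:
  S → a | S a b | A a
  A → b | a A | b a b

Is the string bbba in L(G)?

no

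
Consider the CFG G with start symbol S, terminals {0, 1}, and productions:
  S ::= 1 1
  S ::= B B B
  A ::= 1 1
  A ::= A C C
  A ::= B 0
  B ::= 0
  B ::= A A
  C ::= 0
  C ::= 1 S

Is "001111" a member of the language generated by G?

S ⇒ BBB ⇒ 0BB ⇒ 00B ⇒ 00AA ⇒ 0011A ⇒ 001111

yes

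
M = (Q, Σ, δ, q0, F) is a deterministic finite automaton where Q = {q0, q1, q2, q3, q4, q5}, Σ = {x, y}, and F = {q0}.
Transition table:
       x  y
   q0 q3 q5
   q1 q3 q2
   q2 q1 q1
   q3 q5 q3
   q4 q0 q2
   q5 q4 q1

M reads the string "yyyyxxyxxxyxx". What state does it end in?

q3

q0 --y--> q5
q5 --y--> q1
q1 --y--> q2
q2 --y--> q1
q1 --x--> q3
q3 --x--> q5
q5 --y--> q1
q1 --x--> q3
q3 --x--> q5
q5 --x--> q4
q4 --y--> q2
q2 --x--> q1
q1 --x--> q3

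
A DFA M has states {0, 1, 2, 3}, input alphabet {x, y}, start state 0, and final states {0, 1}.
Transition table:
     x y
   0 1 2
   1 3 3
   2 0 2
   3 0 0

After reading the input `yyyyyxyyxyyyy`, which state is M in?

2

0 --y--> 2
2 --y--> 2
2 --y--> 2
2 --y--> 2
2 --y--> 2
2 --x--> 0
0 --y--> 2
2 --y--> 2
2 --x--> 0
0 --y--> 2
2 --y--> 2
2 --y--> 2
2 --y--> 2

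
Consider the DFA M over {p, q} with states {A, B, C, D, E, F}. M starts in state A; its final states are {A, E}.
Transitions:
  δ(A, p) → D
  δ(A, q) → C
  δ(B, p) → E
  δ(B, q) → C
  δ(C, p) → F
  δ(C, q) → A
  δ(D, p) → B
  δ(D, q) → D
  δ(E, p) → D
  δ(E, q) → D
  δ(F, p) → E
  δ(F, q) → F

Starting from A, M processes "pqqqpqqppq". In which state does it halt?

C

A --p--> D
D --q--> D
D --q--> D
D --q--> D
D --p--> B
B --q--> C
C --q--> A
A --p--> D
D --p--> B
B --q--> C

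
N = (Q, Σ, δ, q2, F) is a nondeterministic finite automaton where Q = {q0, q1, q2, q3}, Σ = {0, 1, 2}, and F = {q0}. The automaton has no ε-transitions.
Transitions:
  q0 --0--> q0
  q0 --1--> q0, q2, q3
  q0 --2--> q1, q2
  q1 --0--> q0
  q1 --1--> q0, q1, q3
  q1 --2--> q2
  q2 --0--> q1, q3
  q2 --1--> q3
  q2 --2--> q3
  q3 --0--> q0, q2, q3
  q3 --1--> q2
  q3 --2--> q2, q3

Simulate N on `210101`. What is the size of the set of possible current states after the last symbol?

4

Start: {q2}
read 2: {q3}
read 1: {q2}
read 0: {q1, q3}
read 1: {q0, q1, q2, q3}
read 0: {q0, q1, q2, q3}
read 1: {q0, q1, q2, q3}
Final reachable set {q0, q1, q2, q3} has 4 states.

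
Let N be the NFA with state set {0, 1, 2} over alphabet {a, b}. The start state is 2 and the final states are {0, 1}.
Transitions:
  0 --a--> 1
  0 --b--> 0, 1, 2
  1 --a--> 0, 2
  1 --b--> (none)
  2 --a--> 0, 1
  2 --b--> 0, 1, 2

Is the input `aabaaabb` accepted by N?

Start: {2}
read a: {0, 1}
read a: {0, 1, 2}
read b: {0, 1, 2}
read a: {0, 1, 2}
read a: {0, 1, 2}
read a: {0, 1, 2}
read b: {0, 1, 2}
read b: {0, 1, 2}
Reachable ∩ accepting = {0, 1} — nonempty.

accepted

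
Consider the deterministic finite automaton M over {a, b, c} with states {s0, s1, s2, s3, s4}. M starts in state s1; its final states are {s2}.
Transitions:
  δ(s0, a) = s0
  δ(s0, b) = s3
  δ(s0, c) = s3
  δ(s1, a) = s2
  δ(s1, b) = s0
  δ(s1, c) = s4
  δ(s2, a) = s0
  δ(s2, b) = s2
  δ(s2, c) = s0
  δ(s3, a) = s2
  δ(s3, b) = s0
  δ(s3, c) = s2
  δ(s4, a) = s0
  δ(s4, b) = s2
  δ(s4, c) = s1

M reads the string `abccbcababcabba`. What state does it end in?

s1 --a--> s2
s2 --b--> s2
s2 --c--> s0
s0 --c--> s3
s3 --b--> s0
s0 --c--> s3
s3 --a--> s2
s2 --b--> s2
s2 --a--> s0
s0 --b--> s3
s3 --c--> s2
s2 --a--> s0
s0 --b--> s3
s3 --b--> s0
s0 --a--> s0

s0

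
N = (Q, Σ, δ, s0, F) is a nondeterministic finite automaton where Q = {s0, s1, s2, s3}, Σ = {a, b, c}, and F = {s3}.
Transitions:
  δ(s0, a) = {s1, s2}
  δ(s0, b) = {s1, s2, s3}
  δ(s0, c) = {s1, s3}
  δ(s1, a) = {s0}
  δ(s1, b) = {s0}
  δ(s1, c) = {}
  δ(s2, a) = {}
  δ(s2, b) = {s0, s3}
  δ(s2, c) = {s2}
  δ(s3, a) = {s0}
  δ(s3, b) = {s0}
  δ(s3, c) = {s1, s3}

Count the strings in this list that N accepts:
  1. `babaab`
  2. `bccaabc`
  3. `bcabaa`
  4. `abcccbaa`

2

`babaab`: accepted
`bccaabc`: accepted
`bcabaa`: rejected
`abcccbaa`: rejected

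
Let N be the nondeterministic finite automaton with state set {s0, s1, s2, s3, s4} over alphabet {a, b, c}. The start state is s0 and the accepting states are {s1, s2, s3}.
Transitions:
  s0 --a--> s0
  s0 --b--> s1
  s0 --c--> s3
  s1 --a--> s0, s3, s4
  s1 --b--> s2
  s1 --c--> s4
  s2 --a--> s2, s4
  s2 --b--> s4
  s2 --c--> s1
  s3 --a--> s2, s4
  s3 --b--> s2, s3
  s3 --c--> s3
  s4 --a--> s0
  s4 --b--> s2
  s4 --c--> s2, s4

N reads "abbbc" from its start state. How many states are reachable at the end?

Start: {s0}
read a: {s0}
read b: {s1}
read b: {s2}
read b: {s4}
read c: {s2, s4}
Final reachable set {s2, s4} has 2 states.

2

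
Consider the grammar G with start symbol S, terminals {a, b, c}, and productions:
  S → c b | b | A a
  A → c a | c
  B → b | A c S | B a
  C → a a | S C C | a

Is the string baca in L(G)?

no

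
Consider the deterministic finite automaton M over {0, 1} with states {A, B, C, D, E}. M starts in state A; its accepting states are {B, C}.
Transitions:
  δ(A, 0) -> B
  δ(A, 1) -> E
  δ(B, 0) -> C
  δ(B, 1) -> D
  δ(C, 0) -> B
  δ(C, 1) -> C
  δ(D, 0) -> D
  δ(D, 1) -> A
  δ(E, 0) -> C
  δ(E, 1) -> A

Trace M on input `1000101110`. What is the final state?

C

A --1--> E
E --0--> C
C --0--> B
B --0--> C
C --1--> C
C --0--> B
B --1--> D
D --1--> A
A --1--> E
E --0--> C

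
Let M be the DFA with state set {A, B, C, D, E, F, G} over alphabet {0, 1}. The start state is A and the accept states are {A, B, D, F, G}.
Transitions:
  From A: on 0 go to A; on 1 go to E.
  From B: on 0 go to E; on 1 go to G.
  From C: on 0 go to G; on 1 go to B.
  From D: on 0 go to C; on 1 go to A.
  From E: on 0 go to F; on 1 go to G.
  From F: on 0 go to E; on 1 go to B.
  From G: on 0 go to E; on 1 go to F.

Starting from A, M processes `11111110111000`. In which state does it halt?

E

A --1--> E
E --1--> G
G --1--> F
F --1--> B
B --1--> G
G --1--> F
F --1--> B
B --0--> E
E --1--> G
G --1--> F
F --1--> B
B --0--> E
E --0--> F
F --0--> E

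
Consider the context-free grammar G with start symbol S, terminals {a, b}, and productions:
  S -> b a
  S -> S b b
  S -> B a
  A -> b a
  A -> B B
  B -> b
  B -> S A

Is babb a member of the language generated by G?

yes

S ⇒ Sbb ⇒ babb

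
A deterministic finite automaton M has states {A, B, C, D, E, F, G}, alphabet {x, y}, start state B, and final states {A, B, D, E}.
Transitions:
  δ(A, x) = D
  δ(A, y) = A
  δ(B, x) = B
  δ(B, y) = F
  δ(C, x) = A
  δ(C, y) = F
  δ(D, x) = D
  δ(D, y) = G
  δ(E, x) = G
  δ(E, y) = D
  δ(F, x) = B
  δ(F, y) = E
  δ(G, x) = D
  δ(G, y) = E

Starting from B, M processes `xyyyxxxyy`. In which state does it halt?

B --x--> B
B --y--> F
F --y--> E
E --y--> D
D --x--> D
D --x--> D
D --x--> D
D --y--> G
G --y--> E

E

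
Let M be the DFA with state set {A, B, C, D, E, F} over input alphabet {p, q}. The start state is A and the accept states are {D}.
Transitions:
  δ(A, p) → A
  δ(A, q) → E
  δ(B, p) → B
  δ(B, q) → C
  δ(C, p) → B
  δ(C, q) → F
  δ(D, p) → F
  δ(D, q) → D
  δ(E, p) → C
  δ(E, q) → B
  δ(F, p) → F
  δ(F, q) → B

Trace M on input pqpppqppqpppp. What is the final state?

A --p--> A
A --q--> E
E --p--> C
C --p--> B
B --p--> B
B --q--> C
C --p--> B
B --p--> B
B --q--> C
C --p--> B
B --p--> B
B --p--> B
B --p--> B

B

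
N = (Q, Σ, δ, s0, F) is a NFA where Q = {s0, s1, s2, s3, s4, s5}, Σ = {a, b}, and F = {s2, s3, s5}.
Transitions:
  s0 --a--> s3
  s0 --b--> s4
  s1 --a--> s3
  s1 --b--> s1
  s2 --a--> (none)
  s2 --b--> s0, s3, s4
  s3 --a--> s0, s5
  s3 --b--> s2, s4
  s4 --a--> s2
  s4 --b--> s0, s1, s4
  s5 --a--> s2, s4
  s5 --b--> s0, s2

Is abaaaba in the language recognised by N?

Start: {s0}
read a: {s3}
read b: {s2, s4}
read a: {s2}
read a: {}
The reachable set is empty and stays empty for the remaining 3 symbols.
Reachable ∩ accepting = {} — empty.

rejected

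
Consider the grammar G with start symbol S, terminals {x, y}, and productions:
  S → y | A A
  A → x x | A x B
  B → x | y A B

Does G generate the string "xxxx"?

yes

S ⇒ AA ⇒ xxA ⇒ xxxx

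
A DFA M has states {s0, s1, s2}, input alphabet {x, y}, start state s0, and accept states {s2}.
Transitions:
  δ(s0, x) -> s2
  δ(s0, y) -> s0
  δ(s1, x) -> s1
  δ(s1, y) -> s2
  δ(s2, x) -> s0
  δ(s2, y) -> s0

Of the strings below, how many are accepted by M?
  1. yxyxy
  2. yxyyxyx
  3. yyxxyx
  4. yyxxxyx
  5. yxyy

3

yxyxy: rejected
yxyyxyx: accepted
yyxxyx: accepted
yyxxxyx: accepted
yxyy: rejected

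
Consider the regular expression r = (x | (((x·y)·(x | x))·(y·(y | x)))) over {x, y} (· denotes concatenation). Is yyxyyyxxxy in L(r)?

Neither x nor (((x·y)·(x|x))·(y·(y|x))) matches yyxyyyxxxy.

no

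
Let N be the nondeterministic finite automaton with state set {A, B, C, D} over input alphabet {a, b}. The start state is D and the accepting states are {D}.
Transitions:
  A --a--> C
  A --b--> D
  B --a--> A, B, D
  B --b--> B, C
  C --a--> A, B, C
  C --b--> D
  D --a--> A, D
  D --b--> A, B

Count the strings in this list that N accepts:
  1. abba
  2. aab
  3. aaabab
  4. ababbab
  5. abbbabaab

abba: accepted
aab: accepted
aaabab: accepted
ababbab: accepted
abbbabaab: accepted

5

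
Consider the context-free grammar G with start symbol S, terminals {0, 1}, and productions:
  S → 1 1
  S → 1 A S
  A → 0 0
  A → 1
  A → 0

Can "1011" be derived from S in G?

S ⇒ 1AS ⇒ 10S ⇒ 1011

yes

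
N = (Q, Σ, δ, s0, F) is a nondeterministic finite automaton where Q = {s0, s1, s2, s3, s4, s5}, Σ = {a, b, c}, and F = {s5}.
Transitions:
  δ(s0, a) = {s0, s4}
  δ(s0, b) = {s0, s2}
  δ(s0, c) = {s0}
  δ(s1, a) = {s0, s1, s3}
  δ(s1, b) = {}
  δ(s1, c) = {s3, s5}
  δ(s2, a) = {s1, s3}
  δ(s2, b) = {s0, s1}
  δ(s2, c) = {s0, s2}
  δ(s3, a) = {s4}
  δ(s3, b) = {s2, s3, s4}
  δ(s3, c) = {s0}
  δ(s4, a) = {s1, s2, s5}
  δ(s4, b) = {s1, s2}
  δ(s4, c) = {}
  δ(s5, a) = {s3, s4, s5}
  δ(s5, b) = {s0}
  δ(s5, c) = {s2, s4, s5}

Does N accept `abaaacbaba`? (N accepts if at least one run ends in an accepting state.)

accepted

Start: {s0}
read a: {s0, s4}
read b: {s0, s1, s2}
read a: {s0, s1, s3, s4}
read a: {s0, s1, s2, s3, s4, s5}
read a: {s0, s1, s2, s3, s4, s5}
read c: {s0, s2, s3, s4, s5}
read b: {s0, s1, s2, s3, s4}
read a: {s0, s1, s2, s3, s4, s5}
read b: {s0, s1, s2, s3, s4}
read a: {s0, s1, s2, s3, s4, s5}
Reachable ∩ accepting = {s5} — nonempty.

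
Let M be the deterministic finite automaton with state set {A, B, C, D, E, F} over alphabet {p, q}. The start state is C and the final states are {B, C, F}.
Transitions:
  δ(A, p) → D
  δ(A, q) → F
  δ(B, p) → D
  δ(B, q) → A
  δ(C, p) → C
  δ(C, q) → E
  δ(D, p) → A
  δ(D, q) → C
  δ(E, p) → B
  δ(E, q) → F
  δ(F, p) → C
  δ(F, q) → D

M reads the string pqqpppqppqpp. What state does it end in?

C

C --p--> C
C --q--> E
E --q--> F
F --p--> C
C --p--> C
C --p--> C
C --q--> E
E --p--> B
B --p--> D
D --q--> C
C --p--> C
C --p--> C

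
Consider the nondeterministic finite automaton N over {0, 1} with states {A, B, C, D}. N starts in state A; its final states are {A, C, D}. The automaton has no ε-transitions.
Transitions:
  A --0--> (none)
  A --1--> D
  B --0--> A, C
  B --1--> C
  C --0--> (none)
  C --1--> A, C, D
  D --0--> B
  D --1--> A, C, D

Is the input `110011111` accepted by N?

accepted

Start: {A}
read 1: {D}
read 1: {A, C, D}
read 0: {B}
read 0: {A, C}
read 1: {A, C, D}
read 1: {A, C, D}
read 1: {A, C, D}
read 1: {A, C, D}
read 1: {A, C, D}
Reachable ∩ accepting = {A, C, D} — nonempty.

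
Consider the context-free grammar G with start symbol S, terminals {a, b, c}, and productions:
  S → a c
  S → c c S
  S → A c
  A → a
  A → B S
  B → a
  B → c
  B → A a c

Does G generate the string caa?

no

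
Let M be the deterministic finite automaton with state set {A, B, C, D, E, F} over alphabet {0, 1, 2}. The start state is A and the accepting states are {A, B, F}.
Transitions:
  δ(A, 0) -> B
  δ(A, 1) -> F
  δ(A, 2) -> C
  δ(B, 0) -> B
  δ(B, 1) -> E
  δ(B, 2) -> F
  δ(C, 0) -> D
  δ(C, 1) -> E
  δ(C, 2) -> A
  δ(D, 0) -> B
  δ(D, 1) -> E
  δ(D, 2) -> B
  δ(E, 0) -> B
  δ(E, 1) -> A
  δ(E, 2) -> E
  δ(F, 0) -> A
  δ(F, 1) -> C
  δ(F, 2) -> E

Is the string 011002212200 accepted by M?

accepted

A --0--> B
B --1--> E
E --1--> A
A --0--> B
B --0--> B
B --2--> F
F --2--> E
E --1--> A
A --2--> C
C --2--> A
A --0--> B
B --0--> B
End in state B, which is an accepting state.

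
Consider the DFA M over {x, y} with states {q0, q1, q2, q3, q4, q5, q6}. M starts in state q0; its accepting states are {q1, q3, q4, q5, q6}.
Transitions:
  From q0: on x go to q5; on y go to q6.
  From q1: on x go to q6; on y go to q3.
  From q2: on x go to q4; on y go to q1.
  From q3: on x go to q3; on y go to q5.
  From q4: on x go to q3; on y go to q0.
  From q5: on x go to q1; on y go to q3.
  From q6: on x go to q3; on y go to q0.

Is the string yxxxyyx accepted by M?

q0 --y--> q6
q6 --x--> q3
q3 --x--> q3
q3 --x--> q3
q3 --y--> q5
q5 --y--> q3
q3 --x--> q3
End in state q3, which is an accepting state.

accepted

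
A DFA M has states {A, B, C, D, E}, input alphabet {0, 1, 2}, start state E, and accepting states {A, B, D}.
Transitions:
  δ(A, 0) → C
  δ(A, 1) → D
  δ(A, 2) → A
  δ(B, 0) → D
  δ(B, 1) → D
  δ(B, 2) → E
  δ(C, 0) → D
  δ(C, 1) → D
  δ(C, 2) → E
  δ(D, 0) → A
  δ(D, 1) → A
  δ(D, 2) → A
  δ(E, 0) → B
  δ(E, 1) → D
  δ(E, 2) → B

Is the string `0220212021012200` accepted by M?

accepted

E --0--> B
B --2--> E
E --2--> B
B --0--> D
D --2--> A
A --1--> D
D --2--> A
A --0--> C
C --2--> E
E --1--> D
D --0--> A
A --1--> D
D --2--> A
A --2--> A
A --0--> C
C --0--> D
End in state D, which is an accepting state.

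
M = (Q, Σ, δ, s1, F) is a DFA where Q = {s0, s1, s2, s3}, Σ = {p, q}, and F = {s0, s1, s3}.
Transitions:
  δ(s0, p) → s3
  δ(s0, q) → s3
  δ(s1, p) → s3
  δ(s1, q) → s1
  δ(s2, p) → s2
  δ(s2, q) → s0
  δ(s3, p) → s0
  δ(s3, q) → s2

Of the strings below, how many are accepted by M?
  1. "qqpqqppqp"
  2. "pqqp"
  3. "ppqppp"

"qqpqqppqp": accepted
"pqqp": accepted
"ppqppp": accepted

3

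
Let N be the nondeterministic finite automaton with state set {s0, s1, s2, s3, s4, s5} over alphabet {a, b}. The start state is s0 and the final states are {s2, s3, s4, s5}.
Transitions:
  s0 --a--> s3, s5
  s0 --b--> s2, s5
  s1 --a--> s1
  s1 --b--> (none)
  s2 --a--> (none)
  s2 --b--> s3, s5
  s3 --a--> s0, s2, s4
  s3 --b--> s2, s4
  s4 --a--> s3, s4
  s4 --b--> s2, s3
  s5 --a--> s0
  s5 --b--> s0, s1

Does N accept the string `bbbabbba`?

accepted

Start: {s0}
read b: {s2, s5}
read b: {s0, s1, s3, s5}
read b: {s0, s1, s2, s4, s5}
read a: {s0, s1, s3, s4, s5}
read b: {s0, s1, s2, s3, s4, s5}
read b: {s0, s1, s2, s3, s4, s5}
read b: {s0, s1, s2, s3, s4, s5}
read a: {s0, s1, s2, s3, s4, s5}
Reachable ∩ accepting = {s2, s3, s4, s5} — nonempty.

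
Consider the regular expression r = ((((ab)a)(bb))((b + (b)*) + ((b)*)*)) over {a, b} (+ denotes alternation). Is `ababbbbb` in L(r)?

yes

Split as ababb·bbb: (((ab)a)(bb)) matches ababb and ((b+(b)*)+((b)*)*) matches bbb.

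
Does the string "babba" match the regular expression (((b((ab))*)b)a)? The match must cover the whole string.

yes

Split as babb·a: ((b((ab))*)b) matches babb and a matches a.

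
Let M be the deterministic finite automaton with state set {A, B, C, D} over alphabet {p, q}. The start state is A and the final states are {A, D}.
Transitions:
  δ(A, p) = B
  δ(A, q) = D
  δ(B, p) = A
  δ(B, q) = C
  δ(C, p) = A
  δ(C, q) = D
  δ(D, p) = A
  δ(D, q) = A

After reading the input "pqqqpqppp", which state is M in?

A --p--> B
B --q--> C
C --q--> D
D --q--> A
A --p--> B
B --q--> C
C --p--> A
A --p--> B
B --p--> A

A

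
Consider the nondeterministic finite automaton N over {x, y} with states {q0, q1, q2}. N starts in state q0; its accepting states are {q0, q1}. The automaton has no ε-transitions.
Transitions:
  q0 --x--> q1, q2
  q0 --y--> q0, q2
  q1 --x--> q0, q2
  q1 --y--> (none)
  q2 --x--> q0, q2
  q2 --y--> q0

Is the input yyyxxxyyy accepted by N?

accepted

Start: {q0}
read y: {q0, q2}
read y: {q0, q2}
read y: {q0, q2}
read x: {q0, q1, q2}
read x: {q0, q1, q2}
read x: {q0, q1, q2}
read y: {q0, q2}
read y: {q0, q2}
read y: {q0, q2}
Reachable ∩ accepting = {q0} — nonempty.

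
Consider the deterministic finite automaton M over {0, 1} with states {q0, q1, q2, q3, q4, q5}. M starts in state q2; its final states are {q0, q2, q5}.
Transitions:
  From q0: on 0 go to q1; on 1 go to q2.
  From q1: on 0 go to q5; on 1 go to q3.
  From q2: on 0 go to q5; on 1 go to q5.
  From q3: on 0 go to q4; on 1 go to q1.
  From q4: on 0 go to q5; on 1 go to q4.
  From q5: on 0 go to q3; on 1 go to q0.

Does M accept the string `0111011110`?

q2 --0--> q5
q5 --1--> q0
q0 --1--> q2
q2 --1--> q5
q5 --0--> q3
q3 --1--> q1
q1 --1--> q3
q3 --1--> q1
q1 --1--> q3
q3 --0--> q4
End in state q4, which is not an accepting state.

rejected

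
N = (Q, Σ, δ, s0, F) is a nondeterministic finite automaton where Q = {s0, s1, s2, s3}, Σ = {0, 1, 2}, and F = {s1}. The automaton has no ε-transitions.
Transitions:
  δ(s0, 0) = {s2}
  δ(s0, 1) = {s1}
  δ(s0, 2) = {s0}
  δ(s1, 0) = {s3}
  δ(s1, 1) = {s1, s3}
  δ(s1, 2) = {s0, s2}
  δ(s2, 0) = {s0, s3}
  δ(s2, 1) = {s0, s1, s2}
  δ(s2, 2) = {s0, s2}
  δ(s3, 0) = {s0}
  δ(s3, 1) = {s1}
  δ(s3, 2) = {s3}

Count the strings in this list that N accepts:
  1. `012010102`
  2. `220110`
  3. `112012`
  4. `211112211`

`012010102`: rejected
`220110`: rejected
`112012`: rejected
`211112211`: accepted

1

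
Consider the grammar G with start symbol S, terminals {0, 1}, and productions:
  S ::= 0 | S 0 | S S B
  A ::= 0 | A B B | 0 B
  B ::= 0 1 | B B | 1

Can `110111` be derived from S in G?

no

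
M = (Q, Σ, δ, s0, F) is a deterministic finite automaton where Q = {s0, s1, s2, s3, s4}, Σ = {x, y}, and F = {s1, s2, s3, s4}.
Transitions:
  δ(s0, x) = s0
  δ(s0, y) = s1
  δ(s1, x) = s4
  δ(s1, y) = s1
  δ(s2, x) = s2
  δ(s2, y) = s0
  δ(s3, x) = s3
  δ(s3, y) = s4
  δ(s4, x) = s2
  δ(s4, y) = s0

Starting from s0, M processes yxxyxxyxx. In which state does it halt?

s2

s0 --y--> s1
s1 --x--> s4
s4 --x--> s2
s2 --y--> s0
s0 --x--> s0
s0 --x--> s0
s0 --y--> s1
s1 --x--> s4
s4 --x--> s2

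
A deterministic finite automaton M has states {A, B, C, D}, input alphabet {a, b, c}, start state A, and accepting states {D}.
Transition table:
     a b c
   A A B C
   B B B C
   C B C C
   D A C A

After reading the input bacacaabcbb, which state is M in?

A --b--> B
B --a--> B
B --c--> C
C --a--> B
B --c--> C
C --a--> B
B --a--> B
B --b--> B
B --c--> C
C --b--> C
C --b--> C

C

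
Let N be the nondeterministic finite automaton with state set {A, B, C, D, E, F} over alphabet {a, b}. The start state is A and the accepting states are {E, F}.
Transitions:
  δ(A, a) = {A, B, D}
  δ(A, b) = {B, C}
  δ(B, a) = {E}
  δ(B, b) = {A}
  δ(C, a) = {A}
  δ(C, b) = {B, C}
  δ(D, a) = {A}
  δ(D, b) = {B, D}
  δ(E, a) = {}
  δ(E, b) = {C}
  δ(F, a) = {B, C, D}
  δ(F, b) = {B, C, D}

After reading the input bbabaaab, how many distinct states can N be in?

Start: {A}
read b: {B, C}
read b: {A, B, C}
read a: {A, B, D, E}
read b: {A, B, C, D}
read a: {A, B, D, E}
read a: {A, B, D, E}
read a: {A, B, D, E}
read b: {A, B, C, D}
Final reachable set {A, B, C, D} has 4 states.

4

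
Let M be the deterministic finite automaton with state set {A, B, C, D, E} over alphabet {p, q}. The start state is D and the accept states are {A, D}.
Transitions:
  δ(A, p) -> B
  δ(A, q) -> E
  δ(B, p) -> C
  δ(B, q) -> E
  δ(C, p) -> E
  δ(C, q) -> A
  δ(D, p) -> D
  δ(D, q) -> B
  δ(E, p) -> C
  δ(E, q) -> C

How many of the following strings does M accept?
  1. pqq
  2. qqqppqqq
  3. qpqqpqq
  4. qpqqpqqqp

pqq: rejected
qqqppqqq: rejected
qpqqpqq: rejected
qpqqpqqqp: rejected

0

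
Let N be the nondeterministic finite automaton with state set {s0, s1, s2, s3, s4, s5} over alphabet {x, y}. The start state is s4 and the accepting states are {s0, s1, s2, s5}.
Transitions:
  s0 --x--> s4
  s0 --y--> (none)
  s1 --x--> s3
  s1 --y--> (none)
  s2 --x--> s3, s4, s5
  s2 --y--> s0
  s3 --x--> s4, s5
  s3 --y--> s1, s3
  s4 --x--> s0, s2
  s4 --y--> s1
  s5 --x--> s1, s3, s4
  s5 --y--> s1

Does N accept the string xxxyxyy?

Start: {s4}
read x: {s0, s2}
read x: {s3, s4, s5}
read x: {s0, s1, s2, s3, s4, s5}
read y: {s0, s1, s3}
read x: {s3, s4, s5}
read y: {s1, s3}
read y: {s1, s3}
Reachable ∩ accepting = {s1} — nonempty.

accepted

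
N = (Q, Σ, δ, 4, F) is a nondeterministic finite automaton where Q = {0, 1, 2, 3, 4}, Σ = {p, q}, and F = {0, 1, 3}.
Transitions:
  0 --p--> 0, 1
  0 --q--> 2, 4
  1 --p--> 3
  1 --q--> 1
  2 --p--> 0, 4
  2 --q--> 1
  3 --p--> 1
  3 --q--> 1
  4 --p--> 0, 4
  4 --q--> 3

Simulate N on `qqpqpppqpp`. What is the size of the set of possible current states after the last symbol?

1

Start: {4}
read q: {3}
read q: {1}
read p: {3}
read q: {1}
read p: {3}
read p: {1}
read p: {3}
read q: {1}
read p: {3}
read p: {1}
Final reachable set {1} has 1 state.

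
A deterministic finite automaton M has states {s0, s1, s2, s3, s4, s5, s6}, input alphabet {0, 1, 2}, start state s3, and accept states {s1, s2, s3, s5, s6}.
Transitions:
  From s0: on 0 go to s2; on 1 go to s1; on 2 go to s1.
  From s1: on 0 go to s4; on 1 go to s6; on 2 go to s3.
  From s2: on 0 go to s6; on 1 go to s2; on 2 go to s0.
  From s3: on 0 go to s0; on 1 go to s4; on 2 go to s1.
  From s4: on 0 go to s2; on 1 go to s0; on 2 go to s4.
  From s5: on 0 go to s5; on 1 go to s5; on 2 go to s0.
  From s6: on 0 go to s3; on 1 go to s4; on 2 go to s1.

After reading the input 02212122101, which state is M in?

s2

s3 --0--> s0
s0 --2--> s1
s1 --2--> s3
s3 --1--> s4
s4 --2--> s4
s4 --1--> s0
s0 --2--> s1
s1 --2--> s3
s3 --1--> s4
s4 --0--> s2
s2 --1--> s2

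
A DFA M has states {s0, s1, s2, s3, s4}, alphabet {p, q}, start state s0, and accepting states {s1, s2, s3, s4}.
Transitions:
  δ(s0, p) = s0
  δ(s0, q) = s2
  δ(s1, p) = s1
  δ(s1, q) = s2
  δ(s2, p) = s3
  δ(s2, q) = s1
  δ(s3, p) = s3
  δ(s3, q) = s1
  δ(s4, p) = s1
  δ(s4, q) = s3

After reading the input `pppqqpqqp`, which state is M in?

s0 --p--> s0
s0 --p--> s0
s0 --p--> s0
s0 --q--> s2
s2 --q--> s1
s1 --p--> s1
s1 --q--> s2
s2 --q--> s1
s1 --p--> s1

s1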